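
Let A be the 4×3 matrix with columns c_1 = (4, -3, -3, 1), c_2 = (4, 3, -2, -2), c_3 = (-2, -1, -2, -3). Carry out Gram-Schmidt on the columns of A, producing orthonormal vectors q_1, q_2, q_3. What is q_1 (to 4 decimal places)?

c_1 = (4, -3, -3, 1); ‖c_1‖ = 5.9161, so q_1 = (0.6761, -0.5071, -0.5071, 0.1690).

q_1 = (0.6761, -0.5071, -0.5071, 0.1690)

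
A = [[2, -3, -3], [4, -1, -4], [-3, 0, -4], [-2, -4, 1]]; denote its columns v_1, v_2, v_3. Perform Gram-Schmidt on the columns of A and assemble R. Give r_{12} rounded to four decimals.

r_{12} = -0.3482

v_1 = (2, 4, -3, -2); ‖v_1‖ = 5.7446, so q_1 = (0.3482, 0.6963, -0.5222, -0.3482).
r_{12} = q_1·v_2 = -0.3482.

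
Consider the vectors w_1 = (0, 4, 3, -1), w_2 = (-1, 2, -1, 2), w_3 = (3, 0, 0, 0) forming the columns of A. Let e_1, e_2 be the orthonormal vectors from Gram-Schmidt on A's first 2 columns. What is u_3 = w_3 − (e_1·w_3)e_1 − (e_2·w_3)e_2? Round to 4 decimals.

u_3 = (2.6892, 0.4781, -0.4183, 0.6574)

e_1 = w_1/‖w_1‖ = (0, 4, 3, -1)/5.0990 = (0.0000, 0.7845, 0.5883, -0.1961).
r_{12} = e_1·w_2 = 0.5883.
u_2 = w_2 − 0.5883·e_1 = (-1.0000, 1.5385, -1.3462, 2.1154).
‖u_2‖ = 3.1071, so e_2 = (-0.3218, 0.4951, -0.4333, 0.6808).
r_{13} = e_1·w_3 = 0.0000; r_{23} = e_2·w_3 = -0.9655.
u_3 = w_3 + 0.0000·e_1 + 0.9655·e_2 = (2.6892, 0.4781, -0.4183, 0.6574).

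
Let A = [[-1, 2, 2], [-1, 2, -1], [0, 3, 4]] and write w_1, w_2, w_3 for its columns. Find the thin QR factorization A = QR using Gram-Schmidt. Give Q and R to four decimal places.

Q = [[-0.7071, 0.0000, 0.7071], [-0.7071, 0.0000, -0.7071], [0.0000, 1.0000, 0.0000]], R = [[1.4142, -2.8284, -0.7071], [0.0000, 3.0000, 4.0000], [0.0000, 0.0000, 2.1213]]

w_1 = (-1, -1, 0); ‖w_1‖ = 1.4142, so e_1 = (-0.7071, -0.7071, 0.0000).
e_1·w_2 = (-0.7071)·2 + (-0.7071)·2 + 0.0000·3 = -2.8284.
u_2 = w_2 + 2.8284·e_1 = (0.0000, 0.0000, 3.0000).
‖u_2‖ = 3.0000, so e_2 = (0.0000, 0.0000, 1.0000).
e_1·w_3 = (-0.7071)·2 + (-0.7071)·(-1) + 0.0000·4 = -0.7071; e_2·w_3 = 0.0000·2 + 0.0000·(-1) + 1.0000·4 = 4.0000.
u_3 = w_3 + 0.7071·e_1 − 4.0000·e_2 = (1.5000, -1.5000, 0.0000).
‖u_3‖ = 2.1213, so e_3 = (0.7071, -0.7071, 0.0000).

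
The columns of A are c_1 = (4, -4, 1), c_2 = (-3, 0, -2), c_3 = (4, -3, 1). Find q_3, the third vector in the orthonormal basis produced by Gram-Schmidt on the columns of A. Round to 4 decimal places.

q_3 = (0.5241, 0.3276, -0.7861)

c_1 = (4, -4, 1); ‖c_1‖ = 5.7446, so q_1 = (0.6963, -0.6963, 0.1741).
q_1·c_2 = 0.6963·(-3) + (-0.6963)·0 + 0.1741·(-2) = -2.4371.
u_2 = c_2 + 2.4371·q_1 = (-1.3030, -1.6970, -1.5758).
‖u_2‖ = 2.6572, so q_2 = (-0.4904, -0.6386, -0.5930).
q_1·c_3 = 0.6963·4 + (-0.6963)·(-3) + 0.1741·1 = 5.0483; q_2·c_3 = (-0.4904)·4 + (-0.6386)·(-3) + (-0.5930)·1 = -0.6386.
u_3 = c_3 − 5.0483·q_1 + 0.6386·q_2 = (0.1717, 0.1073, -0.2575).
‖u_3‖ = 0.3276, so q_3 = (0.5241, 0.3276, -0.7861).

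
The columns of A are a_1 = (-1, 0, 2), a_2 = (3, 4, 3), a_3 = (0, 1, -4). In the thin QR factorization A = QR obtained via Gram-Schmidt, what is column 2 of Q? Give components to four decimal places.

a_1 = (-1, 0, 2); ‖a_1‖ = 2.2361, so e_1 = (-0.4472, 0.0000, 0.8944).
e_1·a_2 = (-0.4472)·3 + 0.0000·4 + 0.8944·3 = 1.3416.
u_2 = a_2 − 1.3416·e_1 = (3.6000, 4.0000, 1.8000).
‖u_2‖ = 5.6745, so e_2 = (0.6344, 0.7049, 0.3172).

e_2 = (0.6344, 0.7049, 0.3172)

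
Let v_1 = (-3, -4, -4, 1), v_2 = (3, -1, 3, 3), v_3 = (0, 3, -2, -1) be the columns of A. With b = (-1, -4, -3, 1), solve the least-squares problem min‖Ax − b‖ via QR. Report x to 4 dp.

v_1 = (-3, -4, -4, 1); ‖v_1‖ = 6.4807, so e_1 = (-0.4629, -0.6172, -0.6172, 0.1543).
e_1·v_2 = (-0.4629)·3 + (-0.6172)·(-1) + (-0.6172)·3 + 0.1543·3 = -2.1602.
u_2 = v_2 + 2.1602·e_1 = (2.0000, -2.3333, 1.6667, 3.3333).
‖u_2‖ = 4.8305, so e_2 = (0.4140, -0.4830, 0.3450, 0.6901).
e_1·v_3 = (-0.4629)·0 + (-0.6172)·3 + (-0.6172)·(-2) + 0.1543·(-1) = -0.7715; e_2·v_3 = 0.4140·0 + (-0.4830)·3 + 0.3450·(-2) + 0.6901·(-1) = -2.8293.
u_3 = v_3 + 0.7715·e_1 + 2.8293·e_2 = (0.8143, 1.1571, -1.5000, 1.0714).
‖u_3‖ = 2.3238, so e_3 = (0.3504, 0.4980, -0.6455, 0.4611).
Qᵀb = (4.9377, 1.1731, 0.0553).
Back-substitute: x_3 = 0.0553/2.3238 = 0.0238.
x_2 = (1.1731 + 2.8293·0.0238)/4.8305 = 0.2568.
x_1 = (4.9377 + 2.1602·0.2568 + 0.7715·0.0238)/6.4807 = 0.8503.

x = (0.8503, 0.2568, 0.0238)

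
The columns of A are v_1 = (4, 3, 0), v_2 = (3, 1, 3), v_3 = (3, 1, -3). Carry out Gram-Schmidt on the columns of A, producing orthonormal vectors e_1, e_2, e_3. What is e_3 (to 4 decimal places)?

e_3 = (0.5692, -0.7589, -0.3162)

v_1 = (4, 3, 0); ‖v_1‖ = 5.0000, so e_1 = (0.8000, 0.6000, 0.0000).
e_1·v_2 = 0.8000·3 + 0.6000·1 + 0.0000·3 = 3.0000.
u_2 = v_2 − 3.0000·e_1 = (0.6000, -0.8000, 3.0000).
‖u_2‖ = 3.1623, so e_2 = (0.1897, -0.2530, 0.9487).
e_1·v_3 = 0.8000·3 + 0.6000·1 + 0.0000·(-3) = 3.0000; e_2·v_3 = 0.1897·3 + (-0.2530)·1 + 0.9487·(-3) = -2.5298.
u_3 = v_3 − 3.0000·e_1 + 2.5298·e_2 = (1.0800, -1.4400, -0.6000).
‖u_3‖ = 1.8974, so e_3 = (0.5692, -0.7589, -0.3162).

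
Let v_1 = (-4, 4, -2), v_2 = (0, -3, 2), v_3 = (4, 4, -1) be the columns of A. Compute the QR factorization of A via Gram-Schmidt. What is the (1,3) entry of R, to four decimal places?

v_1 = (-4, 4, -2); ‖v_1‖ = 6.0000, so q_1 = (-0.6667, 0.6667, -0.3333).
r_{13} = q_1·v_3 = 0.3333.

r_{13} = 0.3333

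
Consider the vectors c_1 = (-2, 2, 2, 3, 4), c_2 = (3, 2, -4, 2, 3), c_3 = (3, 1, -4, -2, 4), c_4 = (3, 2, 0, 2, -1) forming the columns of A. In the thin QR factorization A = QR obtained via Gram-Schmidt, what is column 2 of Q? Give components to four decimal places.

c_1 = (-2, 2, 2, 3, 4); ‖c_1‖ = 6.0828, so e_1 = (-0.3288, 0.3288, 0.3288, 0.4932, 0.6576).
e_1·c_2 = (-0.3288)·3 + 0.3288·2 + 0.3288·(-4) + 0.4932·2 + 0.6576·3 = 1.3152.
u_2 = c_2 − 1.3152·e_1 = (3.4324, 1.5676, -4.4324, 1.3514, 2.1351).
‖u_2‖ = 6.3459, so e_2 = (0.5409, 0.2470, -0.6985, 0.2129, 0.3365).

e_2 = (0.5409, 0.2470, -0.6985, 0.2129, 0.3365)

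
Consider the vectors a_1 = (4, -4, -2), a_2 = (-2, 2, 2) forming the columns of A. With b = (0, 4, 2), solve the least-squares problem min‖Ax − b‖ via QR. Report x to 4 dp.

x = (0.0000, 1.0000)

a_1 = (4, -4, -2); ‖a_1‖ = 6.0000, so e_1 = (0.6667, -0.6667, -0.3333).
e_1·a_2 = 0.6667·(-2) + (-0.6667)·2 + (-0.3333)·2 = -3.3333.
u_2 = a_2 + 3.3333·e_1 = (0.2222, -0.2222, 0.8889).
‖u_2‖ = 0.9428, so e_2 = (0.2357, -0.2357, 0.9428).
Qᵀb = (-3.3333, 0.9428).
Back-substitute: x_2 = 0.9428/0.9428 = 1.0000.
x_1 = (-3.3333 + 3.3333·1.0000)/6.0000 = 0.0000.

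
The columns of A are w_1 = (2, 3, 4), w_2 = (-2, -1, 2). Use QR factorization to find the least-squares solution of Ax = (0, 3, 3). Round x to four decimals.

e_1 = w_1/‖w_1‖ = (2, 3, 4)/5.3852 = (0.3714, 0.5571, 0.7428).
r_{12} = e_1·w_2 = 0.1857.
u_2 = w_2 − 0.1857·e_1 = (-2.0690, -1.1034, 1.8621).
‖u_2‖ = 2.9942, so e_2 = (-0.6910, -0.3685, 0.6219).
Qᵀb = (3.8996, 0.7601).
Back-substitute: x_2 = 0.7601/2.9942 = 0.2538.
x_1 = (3.8996 − 0.1857·0.2538)/5.3852 = 0.7154.

x = (0.7154, 0.2538)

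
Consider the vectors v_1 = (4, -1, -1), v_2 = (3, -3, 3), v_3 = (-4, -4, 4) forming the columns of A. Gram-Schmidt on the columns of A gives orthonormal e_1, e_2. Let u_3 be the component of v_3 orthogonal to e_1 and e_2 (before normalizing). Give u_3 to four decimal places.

v_1 = (4, -1, -1); ‖v_1‖ = 4.2426, so e_1 = (0.9428, -0.2357, -0.2357).
e_1·v_2 = 0.9428·3 + (-0.2357)·(-3) + (-0.2357)·3 = 2.8284.
u_2 = v_2 − 2.8284·e_1 = (0.3333, -2.3333, 3.6667).
‖u_2‖ = 4.3589, so e_2 = (0.0765, -0.5353, 0.8412).
e_1·v_3 = 0.9428·(-4) + (-0.2357)·(-4) + (-0.2357)·4 = -3.7712; e_2·v_3 = 0.0765·(-4) + (-0.5353)·(-4) + 0.8412·4 = 5.2001.
u_3 = v_3 + 3.7712·e_1 − 5.2001·e_2 = (-0.8421, -2.1053, -1.2632).

u_3 = (-0.8421, -2.1053, -1.2632)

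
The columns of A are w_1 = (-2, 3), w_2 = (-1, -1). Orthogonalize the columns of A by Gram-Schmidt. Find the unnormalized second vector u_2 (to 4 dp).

u_2 = (-1.1538, -0.7692)

w_1 = (-2, 3); ‖w_1‖ = 3.6056, so q_1 = (-0.5547, 0.8321).
q_1·w_2 = (-0.5547)·(-1) + 0.8321·(-1) = -0.2774.
u_2 = w_2 + 0.2774·q_1 = (-1.1538, -0.7692).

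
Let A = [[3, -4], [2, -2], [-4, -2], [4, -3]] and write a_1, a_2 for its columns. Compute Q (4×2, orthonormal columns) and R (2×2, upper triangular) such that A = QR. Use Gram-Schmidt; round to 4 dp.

e_1 = a_1/‖a_1‖ = (3, 2, -4, 4)/6.7082 = (0.4472, 0.2981, -0.5963, 0.5963).
r_{12} = e_1·a_2 = -2.9814.
u_2 = a_2 + 2.9814·e_1 = (-2.6667, -1.1111, -3.7778, -1.2222).
‖u_2‖ = 4.9103, so e_2 = (-0.5431, -0.2263, -0.7694, -0.2489).

Q = [[0.4472, -0.5431], [0.2981, -0.2263], [-0.5963, -0.7694], [0.5963, -0.2489]], R = [[6.7082, -2.9814], [0.0000, 4.9103]]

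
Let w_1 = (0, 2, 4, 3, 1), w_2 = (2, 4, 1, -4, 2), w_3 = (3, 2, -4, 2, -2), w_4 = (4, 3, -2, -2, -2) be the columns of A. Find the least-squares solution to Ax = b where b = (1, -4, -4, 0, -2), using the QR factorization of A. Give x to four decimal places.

w_1 = (0, 2, 4, 3, 1); ‖w_1‖ = 5.4772, so q_1 = (0.0000, 0.3651, 0.7303, 0.5477, 0.1826).
q_1·w_2 = 0.0000·2 + 0.3651·4 + 0.7303·1 + 0.5477·(-4) + 0.1826·2 = 0.3651.
u_2 = w_2 − 0.3651·q_1 = (2.0000, 3.8667, 0.7333, -4.2000, 1.9333).
‖u_2‖ = 6.3927, so q_2 = (0.3129, 0.6049, 0.1147, -0.6570, 0.3024).
q_1·w_3 = 0.0000·3 + 0.3651·2 + 0.7303·(-4) + 0.5477·2 + 0.1826·(-2) = -1.4606; q_2·w_3 = 0.3129·3 + 0.6049·2 + 0.1147·(-4) + (-0.6570)·2 + 0.3024·(-2) = -0.2294.
u_3 = w_3 + 1.4606·q_1 + 0.2294·q_2 = (3.0718, 2.6721, -2.9070, 2.6493, -1.6639).
‖u_3‖ = 5.9003, so q_3 = (0.5206, 0.4529, -0.4927, 0.4490, -0.2820).
q_1·w_4 = 0.0000·4 + 0.3651·3 + 0.7303·(-2) + 0.5477·(-2) + 0.1826·(-2) = -1.8257; q_2·w_4 = 0.3129·4 + 0.6049·3 + 0.1147·(-2) + (-0.6570)·(-2) + 0.3024·(-2) = 3.5457; q_3·w_4 = 0.5206·4 + 0.4529·3 + (-0.4927)·(-2) + 0.4490·(-2) + (-0.2820)·(-2) = 4.0924.
u_4 = w_4 + 1.8257·q_1 − 3.5457·q_2 − 4.0924·q_3 = (0.7601, -0.3313, 0.9429, -0.5080, -1.5849).
‖u_4‖ = 2.0848, so q_4 = (0.3646, -0.1589, 0.4523, -0.2437, -0.7602).
Qᵀb = (-4.7469, -3.1703, 1.2439, 0.7117).
Back-substitute: x_4 = 0.7117/2.0848 = 0.3414.
x_3 = (1.2439 − 4.0924·0.3414)/5.9003 = -0.0259.
x_2 = (-3.1703 + 0.2294·(-0.0259) − 3.5457·0.3414)/6.3927 = -0.6862.
x_1 = (-4.7469 − 0.3651·(-0.6862) + 1.4606·(-0.0259) + 1.8257·0.3414)/5.4772 = -0.7141.

x = (-0.7141, -0.6862, -0.0259, 0.3414)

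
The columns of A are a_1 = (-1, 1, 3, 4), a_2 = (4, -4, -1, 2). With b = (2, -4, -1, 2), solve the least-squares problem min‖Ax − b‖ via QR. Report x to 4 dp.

x = (0.0505, 0.7879)

e_1 = a_1/‖a_1‖ = (-1, 1, 3, 4)/5.1962 = (-0.1925, 0.1925, 0.5774, 0.7698).
r_{12} = e_1·a_2 = -0.5774.
u_2 = a_2 + 0.5774·e_1 = (3.8889, -3.8889, -0.6667, 2.4444).
‖u_2‖ = 6.0553, so e_2 = (0.6422, -0.6422, -0.1101, 0.4037).
Qᵀb = (-0.1925, 4.7708).
Back-substitute: x_2 = 4.7708/6.0553 = 0.7879.
x_1 = (-0.1925 + 0.5774·0.7879)/5.1962 = 0.0505.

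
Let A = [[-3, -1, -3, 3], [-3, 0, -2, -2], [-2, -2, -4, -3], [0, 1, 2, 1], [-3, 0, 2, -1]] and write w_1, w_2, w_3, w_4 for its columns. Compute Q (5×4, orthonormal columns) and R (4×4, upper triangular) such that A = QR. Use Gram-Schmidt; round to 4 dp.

Q = [[-0.5388, -0.1534, -0.2328, 0.7949], [-0.5388, 0.3222, -0.5969, -0.4778], [-0.3592, -0.7365, 0.1040, -0.3552], [0.0000, 0.4757, -0.0248, 0.0846], [-0.5388, 0.3222, 0.7603, -0.0803]], R = [[5.5678, 1.2572, 3.0533, 1.0776], [0.0000, 2.1022, 4.3579, 1.2583], [0.0000, 0.0000, 2.9472, -0.6018], [0.0000, 0.0000, 0.0000, 4.5709]]

w_1 = (-3, -3, -2, 0, -3); ‖w_1‖ = 5.5678, so e_1 = (-0.5388, -0.5388, -0.3592, 0.0000, -0.5388).
e_1·w_2 = (-0.5388)·(-1) + (-0.5388)·0 + (-0.3592)·(-2) + 0.0000·1 + (-0.5388)·0 = 1.2572.
u_2 = w_2 − 1.2572·e_1 = (-0.3226, 0.6774, -1.5484, 1.0000, 0.6774).
‖u_2‖ = 2.1022, so e_2 = (-0.1534, 0.3222, -0.7365, 0.4757, 0.3222).
e_1·w_3 = (-0.5388)·(-3) + (-0.5388)·(-2) + (-0.3592)·(-4) + 0.0000·2 + (-0.5388)·2 = 3.0533; e_2·w_3 = (-0.1534)·(-3) + 0.3222·(-2) + (-0.7365)·(-4) + 0.4757·2 + 0.3222·2 = 4.3579.
u_3 = w_3 − 3.0533·e_1 − 4.3579·e_2 = (-0.6861, -1.7591, 0.3066, -0.0730, 2.2409).
‖u_3‖ = 2.9472, so e_3 = (-0.2328, -0.5969, 0.1040, -0.0248, 0.7603).
e_1·w_4 = (-0.5388)·3 + (-0.5388)·(-2) + (-0.3592)·(-3) + 0.0000·1 + (-0.5388)·(-1) = 1.0776; e_2·w_4 = (-0.1534)·3 + 0.3222·(-2) + (-0.7365)·(-3) + 0.4757·1 + 0.3222·(-1) = 1.2583; e_3·w_4 = (-0.2328)·3 + (-0.5969)·(-2) + 0.1040·(-3) + (-0.0248)·1 + 0.7603·(-1) = -0.6018.
u_4 = w_4 − 1.0776·e_1 − 1.2583·e_2 + 0.6018·e_3 = (3.6336, -2.1840, -1.6235, 0.3866, -0.3672).
‖u_4‖ = 4.5709, so e_4 = (0.7949, -0.4778, -0.3552, 0.0846, -0.0803).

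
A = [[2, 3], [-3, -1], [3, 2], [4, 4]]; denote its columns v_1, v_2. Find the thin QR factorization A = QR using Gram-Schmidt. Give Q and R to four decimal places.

Q = [[0.3244, 0.6305], [-0.4867, 0.6669], [0.4867, -0.2061], [0.6489, 0.3395]], R = [[6.1644, 5.0289], [0.0000, 2.1704]]

v_1 = (2, -3, 3, 4); ‖v_1‖ = 6.1644, so e_1 = (0.3244, -0.4867, 0.4867, 0.6489).
e_1·v_2 = 0.3244·3 + (-0.4867)·(-1) + 0.4867·2 + 0.6489·4 = 5.0289.
u_2 = v_2 − 5.0289·e_1 = (1.3684, 1.4474, -0.4474, 0.7368).
‖u_2‖ = 2.1704, so e_2 = (0.6305, 0.6669, -0.2061, 0.3395).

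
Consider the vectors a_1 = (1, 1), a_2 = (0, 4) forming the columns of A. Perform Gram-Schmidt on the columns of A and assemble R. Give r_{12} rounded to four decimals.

a_1 = (1, 1); ‖a_1‖ = 1.4142, so q_1 = (0.7071, 0.7071).
r_{12} = q_1·a_2 = 2.8284.

r_{12} = 2.8284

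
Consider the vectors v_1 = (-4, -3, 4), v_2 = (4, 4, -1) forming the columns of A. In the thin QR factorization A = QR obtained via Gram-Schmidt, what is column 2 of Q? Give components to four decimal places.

v_1 = (-4, -3, 4); ‖v_1‖ = 6.4031, so e_1 = (-0.6247, -0.4685, 0.6247).
e_1·v_2 = (-0.6247)·4 + (-0.4685)·4 + 0.6247·(-1) = -4.9976.
u_2 = v_2 + 4.9976·e_1 = (0.8780, 1.6585, 2.1220).
‖u_2‖ = 2.8327, so e_2 = (0.3100, 0.5855, 0.7491).

e_2 = (0.3100, 0.5855, 0.7491)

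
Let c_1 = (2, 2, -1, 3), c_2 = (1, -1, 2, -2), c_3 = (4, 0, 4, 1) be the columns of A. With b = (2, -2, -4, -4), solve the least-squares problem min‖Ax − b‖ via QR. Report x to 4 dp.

c_1 = (2, 2, -1, 3); ‖c_1‖ = 4.2426, so e_1 = (0.4714, 0.4714, -0.2357, 0.7071).
e_1·c_2 = 0.4714·1 + 0.4714·(-1) + (-0.2357)·2 + 0.7071·(-2) = -1.8856.
u_2 = c_2 + 1.8856·e_1 = (1.8889, -0.1111, 1.5556, -0.6667).
‖u_2‖ = 2.5386, so e_2 = (0.7441, -0.0438, 0.6128, -0.2626).
e_1·c_3 = 0.4714·4 + 0.4714·0 + (-0.2357)·4 + 0.7071·1 = 1.6499; e_2·c_3 = 0.7441·4 + (-0.0438)·0 + 0.6128·4 + (-0.2626)·1 = 5.1647.
u_3 = c_3 − 1.6499·e_1 − 5.1647·e_2 = (-0.6207, -0.5517, 1.2241, 1.1897).
‖u_3‖ = 1.8983, so e_3 = (-0.3270, -0.2906, 0.6449, 0.6267).
Qᵀb = (-1.8856, 0.1751, -5.1589).
Back-substitute: x_3 = -5.1589/1.8983 = -2.7177.
x_2 = (0.1751 − 5.1647·(-2.7177))/2.5386 = 5.5981.
x_1 = (-1.8856 + 1.8856·5.5981 − 1.6499·(-2.7177))/4.2426 = 3.1005.

x = (3.1005, 5.5981, -2.7177)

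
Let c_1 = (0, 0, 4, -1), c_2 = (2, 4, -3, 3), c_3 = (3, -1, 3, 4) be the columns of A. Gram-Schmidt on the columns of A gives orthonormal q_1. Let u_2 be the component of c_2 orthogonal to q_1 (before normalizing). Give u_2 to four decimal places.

q_1 = c_1/‖c_1‖ = (0, 0, 4, -1)/4.1231 = (0.0000, 0.0000, 0.9701, -0.2425).
r_{12} = q_1·c_2 = -3.6380.
u_2 = c_2 + 3.6380·q_1 = (2.0000, 4.0000, 0.5294, 2.1176).

u_2 = (2.0000, 4.0000, 0.5294, 2.1176)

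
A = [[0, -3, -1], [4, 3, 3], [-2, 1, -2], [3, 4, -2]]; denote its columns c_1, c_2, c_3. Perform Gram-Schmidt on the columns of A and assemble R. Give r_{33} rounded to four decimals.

r_{33} = 3.5843

q_1 = c_1/‖c_1‖ = (0, 4, -2, 3)/5.3852 = (0.0000, 0.7428, -0.3714, 0.5571).
r_{12} = q_1·c_2 = 4.0853.
u_2 = c_2 − 4.0853·q_1 = (-3.0000, -0.0345, 2.5172, 1.7241).
‖u_2‖ = 4.2791, so q_2 = (-0.7011, -0.0081, 0.5883, 0.4029).
r_{13} = q_1·c_3 = 1.8570; r_{23} = q_2·c_3 = -1.3055.
u_3 = c_3 − 1.8570·q_1 + 1.3055·q_2 = (-1.9153, 1.6102, -0.5424, -2.5085).
r_{33} = ‖u_3‖ = 3.5843.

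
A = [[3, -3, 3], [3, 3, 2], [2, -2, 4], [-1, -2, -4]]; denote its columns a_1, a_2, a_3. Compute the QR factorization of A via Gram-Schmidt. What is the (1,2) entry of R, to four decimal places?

r_{12} = -0.4170

e_1 = a_1/‖a_1‖ = (3, 3, 2, -1)/4.7958 = (0.6255, 0.6255, 0.4170, -0.2085).
r_{12} = e_1·a_2 = -0.4170.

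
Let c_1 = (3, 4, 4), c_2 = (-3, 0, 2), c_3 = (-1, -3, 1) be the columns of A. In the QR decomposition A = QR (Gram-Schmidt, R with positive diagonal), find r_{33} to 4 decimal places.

r_{33} = 2.5146

c_1 = (3, 4, 4); ‖c_1‖ = 6.4031, so e_1 = (0.4685, 0.6247, 0.6247).
e_1·c_2 = 0.4685·(-3) + 0.6247·0 + 0.6247·2 = -0.1562.
u_2 = c_2 + 0.1562·e_1 = (-2.9268, 0.0976, 2.0976).
‖u_2‖ = 3.6022, so e_2 = (-0.8125, 0.0271, 0.5823).
e_1·c_3 = 0.4685·(-1) + 0.6247·(-3) + 0.6247·1 = -1.7179; e_2·c_3 = (-0.8125)·(-1) + 0.0271·(-3) + 0.5823·1 = 1.3136.
u_3 = c_3 + 1.7179·e_1 − 1.3136·e_2 = (0.8722, -1.9624, 1.3083).
r_{33} = ‖u_3‖ = 2.5146.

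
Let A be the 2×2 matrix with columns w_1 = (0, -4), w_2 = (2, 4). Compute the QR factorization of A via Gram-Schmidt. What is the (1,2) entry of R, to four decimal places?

r_{12} = -4.0000

w_1 = (0, -4); ‖w_1‖ = 4.0000, so q_1 = (0.0000, -1.0000).
r_{12} = q_1·w_2 = -4.0000.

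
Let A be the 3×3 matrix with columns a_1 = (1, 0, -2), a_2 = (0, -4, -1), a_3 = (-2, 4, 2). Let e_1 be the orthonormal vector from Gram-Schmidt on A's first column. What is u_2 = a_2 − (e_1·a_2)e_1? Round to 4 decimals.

e_1 = a_1/‖a_1‖ = (1, 0, -2)/2.2361 = (0.4472, 0.0000, -0.8944).
r_{12} = e_1·a_2 = 0.8944.
u_2 = a_2 − 0.8944·e_1 = (-0.4000, -4.0000, -0.2000).

u_2 = (-0.4000, -4.0000, -0.2000)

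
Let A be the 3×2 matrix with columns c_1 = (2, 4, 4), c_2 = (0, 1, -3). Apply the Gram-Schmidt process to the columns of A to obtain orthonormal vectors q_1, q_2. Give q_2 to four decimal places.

q_1 = c_1/‖c_1‖ = (2, 4, 4)/6.0000 = (0.3333, 0.6667, 0.6667).
r_{12} = q_1·c_2 = -1.3333.
u_2 = c_2 + 1.3333·q_1 = (0.4444, 1.8889, -2.1111).
‖u_2‖ = 2.8674, so q_2 = (0.1550, 0.6587, -0.7362).

q_2 = (0.1550, 0.6587, -0.7362)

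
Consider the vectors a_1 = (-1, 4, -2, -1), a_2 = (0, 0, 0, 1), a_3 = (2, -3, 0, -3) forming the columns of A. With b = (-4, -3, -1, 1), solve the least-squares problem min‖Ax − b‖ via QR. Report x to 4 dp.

a_1 = (-1, 4, -2, -1); ‖a_1‖ = 4.6904, so e_1 = (-0.2132, 0.8528, -0.4264, -0.2132).
e_1·a_2 = (-0.2132)·0 + 0.8528·0 + (-0.4264)·0 + (-0.2132)·1 = -0.2132.
u_2 = a_2 + 0.2132·e_1 = (-0.0455, 0.1818, -0.0909, 0.9545).
‖u_2‖ = 0.9770, so e_2 = (-0.0465, 0.1861, -0.0930, 0.9770).
e_1·a_3 = (-0.2132)·2 + 0.8528·(-3) + (-0.4264)·0 + (-0.2132)·(-3) = -2.3452; e_2·a_3 = (-0.0465)·2 + 0.1861·(-3) + (-0.0930)·0 + 0.9770·(-3) = -3.5824.
u_3 = a_3 + 2.3452·e_1 + 3.5824·e_2 = (1.3333, -0.3333, -1.3333, 0.0000).
‖u_3‖ = 1.9149, so e_3 = (0.6963, -0.1741, -0.6963, 0.0000).
Qᵀb = (-1.4924, 0.6979, -1.5667).
Back-substitute: x_3 = -1.5667/1.9149 = -0.8182.
x_2 = (0.6979 + 3.5824·(-0.8182))/0.9770 = -2.2857.
x_1 = (-1.4924 + 0.2132·(-2.2857) + 2.3452·(-0.8182))/4.6904 = -0.8312.

x = (-0.8312, -2.2857, -0.8182)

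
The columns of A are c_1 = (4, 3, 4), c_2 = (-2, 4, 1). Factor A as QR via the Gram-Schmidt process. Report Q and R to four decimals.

Q = [[0.6247, -0.6306], [0.4685, 0.7745], [0.6247, 0.0498]], R = [[6.4031, 1.2494], [0.0000, 4.4090]]

c_1 = (4, 3, 4); ‖c_1‖ = 6.4031, so q_1 = (0.6247, 0.4685, 0.6247).
q_1·c_2 = 0.6247·(-2) + 0.4685·4 + 0.6247·1 = 1.2494.
u_2 = c_2 − 1.2494·q_1 = (-2.7805, 3.4146, 0.2195).
‖u_2‖ = 4.4090, so q_2 = (-0.6306, 0.7745, 0.0498).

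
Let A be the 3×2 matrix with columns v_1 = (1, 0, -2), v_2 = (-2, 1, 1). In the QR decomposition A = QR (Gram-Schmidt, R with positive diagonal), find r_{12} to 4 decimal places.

r_{12} = -1.7889

v_1 = (1, 0, -2); ‖v_1‖ = 2.2361, so e_1 = (0.4472, 0.0000, -0.8944).
r_{12} = e_1·v_2 = -1.7889.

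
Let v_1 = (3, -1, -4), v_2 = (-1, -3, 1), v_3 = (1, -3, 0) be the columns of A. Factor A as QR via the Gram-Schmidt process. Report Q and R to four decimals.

v_1 = (3, -1, -4); ‖v_1‖ = 5.0990, so q_1 = (0.5883, -0.1961, -0.7845).
q_1·v_2 = 0.5883·(-1) + (-0.1961)·(-3) + (-0.7845)·1 = -0.7845.
u_2 = v_2 + 0.7845·q_1 = (-0.5385, -3.1538, 0.3846).
‖u_2‖ = 3.2225, so q_2 = (-0.1671, -0.9787, 0.1194).
q_1·v_3 = 0.5883·1 + (-0.1961)·(-3) + (-0.7845)·0 = 1.1767; q_2·v_3 = (-0.1671)·1 + (-0.9787)·(-3) + 0.1194·0 = 2.7690.
u_3 = v_3 − 1.1767·q_1 − 2.7690·q_2 = (0.7704, -0.0593, 0.5926).
‖u_3‖ = 0.9737, so q_3 = (0.7912, -0.0609, 0.6086).

Q = [[0.5883, -0.1671, 0.7912], [-0.1961, -0.9787, -0.0609], [-0.7845, 0.1194, 0.6086]], R = [[5.0990, -0.7845, 1.1767], [0.0000, 3.2225, 2.7690], [0.0000, 0.0000, 0.9737]]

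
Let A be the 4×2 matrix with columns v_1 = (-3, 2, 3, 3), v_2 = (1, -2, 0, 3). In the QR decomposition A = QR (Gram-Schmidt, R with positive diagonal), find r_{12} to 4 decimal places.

r_{12} = 0.3592

q_1 = v_1/‖v_1‖ = (-3, 2, 3, 3)/5.5678 = (-0.5388, 0.3592, 0.5388, 0.5388).
r_{12} = q_1·v_2 = 0.3592.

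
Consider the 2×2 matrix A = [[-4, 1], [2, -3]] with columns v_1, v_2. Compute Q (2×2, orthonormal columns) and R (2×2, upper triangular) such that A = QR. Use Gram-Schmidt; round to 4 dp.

v_1 = (-4, 2); ‖v_1‖ = 4.4721, so q_1 = (-0.8944, 0.4472).
q_1·v_2 = (-0.8944)·1 + 0.4472·(-3) = -2.2361.
u_2 = v_2 + 2.2361·q_1 = (-1.0000, -2.0000).
‖u_2‖ = 2.2361, so q_2 = (-0.4472, -0.8944).

Q = [[-0.8944, -0.4472], [0.4472, -0.8944]], R = [[4.4721, -2.2361], [0.0000, 2.2361]]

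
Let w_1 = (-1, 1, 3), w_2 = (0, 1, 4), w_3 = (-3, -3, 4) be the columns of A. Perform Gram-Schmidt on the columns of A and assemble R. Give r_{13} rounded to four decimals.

r_{13} = 3.6181

w_1 = (-1, 1, 3); ‖w_1‖ = 3.3166, so e_1 = (-0.3015, 0.3015, 0.9045).
r_{13} = e_1·w_3 = 3.6181.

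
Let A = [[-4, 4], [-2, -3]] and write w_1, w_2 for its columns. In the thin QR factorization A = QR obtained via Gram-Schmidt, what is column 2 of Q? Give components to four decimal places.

e_2 = (0.4472, -0.8944)

w_1 = (-4, -2); ‖w_1‖ = 4.4721, so e_1 = (-0.8944, -0.4472).
e_1·w_2 = (-0.8944)·4 + (-0.4472)·(-3) = -2.2361.
u_2 = w_2 + 2.2361·e_1 = (2.0000, -4.0000).
‖u_2‖ = 4.4721, so e_2 = (0.4472, -0.8944).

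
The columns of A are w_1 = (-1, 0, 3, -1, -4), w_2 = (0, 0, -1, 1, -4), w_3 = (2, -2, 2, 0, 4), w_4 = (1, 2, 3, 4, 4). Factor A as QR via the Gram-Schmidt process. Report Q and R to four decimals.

Q = [[-0.1925, 0.1249, 0.6325, -0.0190], [0.0000, 0.0000, -0.6325, 0.5407], [0.5774, -0.6556, 0.3162, 0.3699], [-0.1925, 0.4059, 0.3162, 0.7493], [-0.7698, -0.6244, 0.0000, 0.0949]], R = [[5.1962, 2.3094, -2.3094, -2.3094], [0.0000, 3.5590, -3.5590, -2.7161], [0.0000, 0.0000, 3.1623, 1.5811], [0.0000, 0.0000, 0.0000, 5.5488]]

w_1 = (-1, 0, 3, -1, -4); ‖w_1‖ = 5.1962, so e_1 = (-0.1925, 0.0000, 0.5774, -0.1925, -0.7698).
e_1·w_2 = (-0.1925)·0 + 0.0000·0 + 0.5774·(-1) + (-0.1925)·1 + (-0.7698)·(-4) = 2.3094.
u_2 = w_2 − 2.3094·e_1 = (0.4444, 0.0000, -2.3333, 1.4444, -2.2222).
‖u_2‖ = 3.5590, so e_2 = (0.1249, 0.0000, -0.6556, 0.4059, -0.6244).
e_1·w_3 = (-0.1925)·2 + 0.0000·(-2) + 0.5774·2 + (-0.1925)·0 + (-0.7698)·4 = -2.3094; e_2·w_3 = 0.1249·2 + 0.0000·(-2) + (-0.6556)·2 + 0.4059·0 + (-0.6244)·4 = -3.5590.
u_3 = w_3 + 2.3094·e_1 + 3.5590·e_2 = (2.0000, -2.0000, 1.0000, 1.0000, 0.0000).
‖u_3‖ = 3.1623, so e_3 = (0.6325, -0.6325, 0.3162, 0.3162, 0.0000).
e_1·w_4 = (-0.1925)·1 + 0.0000·2 + 0.5774·3 + (-0.1925)·4 + (-0.7698)·4 = -2.3094; e_2·w_4 = 0.1249·1 + 0.0000·2 + (-0.6556)·3 + 0.4059·4 + (-0.6244)·4 = -2.7161; e_3·w_4 = 0.6325·1 + (-0.6325)·2 + 0.3162·3 + 0.3162·4 + (0.0000)·4 = 1.5811.
u_4 = w_4 + 2.3094·e_1 + 2.7161·e_2 − 1.5811·e_3 = (-0.1053, 3.0000, 2.0526, 4.1579, 0.5263).
‖u_4‖ = 5.5488, so e_4 = (-0.0190, 0.5407, 0.3699, 0.7493, 0.0949).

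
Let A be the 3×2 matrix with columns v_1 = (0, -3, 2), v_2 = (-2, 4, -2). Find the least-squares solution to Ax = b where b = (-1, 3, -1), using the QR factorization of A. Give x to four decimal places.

v_1 = (0, -3, 2); ‖v_1‖ = 3.6056, so e_1 = (0.0000, -0.8321, 0.5547).
e_1·v_2 = 0.0000·(-2) + (-0.8321)·4 + 0.5547·(-2) = -4.4376.
u_2 = v_2 + 4.4376·e_1 = (-2.0000, 0.3077, 0.4615).
‖u_2‖ = 2.0755, so e_2 = (-0.9636, 0.1482, 0.2224).
Qᵀb = (-3.0509, 1.1860).
Back-substitute: x_2 = 1.1860/2.0755 = 0.5714.
x_1 = (-3.0509 + 4.4376·0.5714)/3.6056 = -0.1429.

x = (-0.1429, 0.5714)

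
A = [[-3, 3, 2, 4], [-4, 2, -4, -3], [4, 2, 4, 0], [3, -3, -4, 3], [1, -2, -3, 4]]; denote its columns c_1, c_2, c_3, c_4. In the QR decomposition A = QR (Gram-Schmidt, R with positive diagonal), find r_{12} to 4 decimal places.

r_{12} = -2.8006

c_1 = (-3, -4, 4, 3, 1); ‖c_1‖ = 7.1414, so e_1 = (-0.4201, -0.5601, 0.5601, 0.4201, 0.1400).
r_{12} = e_1·c_2 = -2.8006.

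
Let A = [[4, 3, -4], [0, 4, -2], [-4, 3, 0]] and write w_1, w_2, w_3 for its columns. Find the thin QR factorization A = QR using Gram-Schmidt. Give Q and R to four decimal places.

Q = [[0.7071, 0.5145, -0.4851], [0.0000, 0.6860, 0.7276], [-0.7071, 0.5145, -0.4851]], R = [[5.6569, 0.0000, -2.8284], [0.0000, 5.8310, -3.4300], [0.0000, 0.0000, 0.4851]]

w_1 = (4, 0, -4); ‖w_1‖ = 5.6569, so q_1 = (0.7071, 0.0000, -0.7071).
q_1·w_2 = 0.7071·3 + 0.0000·4 + (-0.7071)·3 = 0.0000.
u_2 = w_2 + 0.0000·q_1 = (3.0000, 4.0000, 3.0000).
‖u_2‖ = 5.8310, so q_2 = (0.5145, 0.6860, 0.5145).
q_1·w_3 = 0.7071·(-4) + 0.0000·(-2) + (-0.7071)·0 = -2.8284; q_2·w_3 = 0.5145·(-4) + 0.6860·(-2) + 0.5145·0 = -3.4300.
u_3 = w_3 + 2.8284·q_1 + 3.4300·q_2 = (-0.2353, 0.3529, -0.2353).
‖u_3‖ = 0.4851, so q_3 = (-0.4851, 0.7276, -0.4851).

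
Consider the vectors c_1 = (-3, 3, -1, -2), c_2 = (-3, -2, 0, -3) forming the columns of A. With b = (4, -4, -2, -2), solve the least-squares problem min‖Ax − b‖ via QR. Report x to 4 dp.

e_1 = c_1/‖c_1‖ = (-3, 3, -1, -2)/4.7958 = (-0.6255, 0.6255, -0.2085, -0.4170).
r_{12} = e_1·c_2 = 1.8766.
u_2 = c_2 − 1.8766·e_1 = (-1.8261, -3.1739, 0.3913, -2.2174).
‖u_2‖ = 4.2986, so e_2 = (-0.4248, -0.7384, 0.0910, -0.5158).
Qᵀb = (-3.7533, 2.1038).
Back-substitute: x_2 = 2.1038/4.2986 = 0.4894.
x_1 = (-3.7533 − 1.8766·0.4894)/4.7958 = -0.9741.

x = (-0.9741, 0.4894)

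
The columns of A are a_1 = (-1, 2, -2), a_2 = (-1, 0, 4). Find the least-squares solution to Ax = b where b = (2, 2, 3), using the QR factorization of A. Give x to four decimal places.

x = (0.0192, 0.5962)

a_1 = (-1, 2, -2); ‖a_1‖ = 3.0000, so q_1 = (-0.3333, 0.6667, -0.6667).
q_1·a_2 = (-0.3333)·(-1) + 0.6667·0 + (-0.6667)·4 = -2.3333.
u_2 = a_2 + 2.3333·q_1 = (-1.7778, 1.5556, 2.4444).
‖u_2‖ = 3.3993, so q_2 = (-0.5230, 0.4576, 0.7191).
Qᵀb = (-1.3333, 2.0265).
Back-substitute: x_2 = 2.0265/3.3993 = 0.5962.
x_1 = (-1.3333 + 2.3333·0.5962)/3.0000 = 0.0192.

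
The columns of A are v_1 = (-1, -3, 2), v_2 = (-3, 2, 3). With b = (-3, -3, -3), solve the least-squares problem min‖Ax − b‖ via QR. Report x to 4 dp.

x = (0.5017, -0.3411)

v_1 = (-1, -3, 2); ‖v_1‖ = 3.7417, so e_1 = (-0.2673, -0.8018, 0.5345).
e_1·v_2 = (-0.2673)·(-3) + (-0.8018)·2 + 0.5345·3 = 0.8018.
u_2 = v_2 − 0.8018·e_1 = (-2.7857, 2.6429, 2.5714).
‖u_2‖ = 4.6214, so e_2 = (-0.6028, 0.5719, 0.5564).
Qᵀb = (1.6036, -1.5765).
Back-substitute: x_2 = -1.5765/4.6214 = -0.3411.
x_1 = (1.6036 − 0.8018·(-0.3411))/3.7417 = 0.5017.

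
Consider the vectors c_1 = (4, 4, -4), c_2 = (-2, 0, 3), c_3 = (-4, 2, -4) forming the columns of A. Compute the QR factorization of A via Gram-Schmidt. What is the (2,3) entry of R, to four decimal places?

r_{23} = -0.3086

c_1 = (4, 4, -4); ‖c_1‖ = 6.9282, so q_1 = (0.5774, 0.5774, -0.5774).
q_1·c_2 = 0.5774·(-2) + 0.5774·0 + (-0.5774)·3 = -2.8868.
u_2 = c_2 + 2.8868·q_1 = (-0.3333, 1.6667, 1.3333).
‖u_2‖ = 2.1602, so q_2 = (-0.1543, 0.7715, 0.6172).
r_{23} = q_2·c_3 = -0.3086.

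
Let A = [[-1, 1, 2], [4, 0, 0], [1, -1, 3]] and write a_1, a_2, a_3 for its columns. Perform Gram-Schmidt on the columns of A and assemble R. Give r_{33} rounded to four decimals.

r_{33} = 3.5355

a_1 = (-1, 4, 1); ‖a_1‖ = 4.2426, so e_1 = (-0.2357, 0.9428, 0.2357).
e_1·a_2 = (-0.2357)·1 + 0.9428·0 + 0.2357·(-1) = -0.4714.
u_2 = a_2 + 0.4714·e_1 = (0.8889, 0.4444, -0.8889).
‖u_2‖ = 1.3333, so e_2 = (0.6667, 0.3333, -0.6667).
e_1·a_3 = (-0.2357)·2 + 0.9428·0 + 0.2357·3 = 0.2357; e_2·a_3 = 0.6667·2 + 0.3333·0 + (-0.6667)·3 = -0.6667.
u_3 = a_3 − 0.2357·e_1 + 0.6667·e_2 = (2.5000, 0.0000, 2.5000).
r_{33} = ‖u_3‖ = 3.5355.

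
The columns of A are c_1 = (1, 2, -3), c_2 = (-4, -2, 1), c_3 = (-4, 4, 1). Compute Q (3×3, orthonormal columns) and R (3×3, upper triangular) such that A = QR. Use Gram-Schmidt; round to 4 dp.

Q = [[0.2673, -0.9144, -0.3041], [0.5345, -0.1219, 0.8363], [-0.8018, -0.3861, 0.4562]], R = [[3.7417, -2.9399, 0.2673], [0.0000, 3.5153, 2.7838], [0.0000, 0.0000, 5.0179]]

c_1 = (1, 2, -3); ‖c_1‖ = 3.7417, so q_1 = (0.2673, 0.5345, -0.8018).
q_1·c_2 = 0.2673·(-4) + 0.5345·(-2) + (-0.8018)·1 = -2.9399.
u_2 = c_2 + 2.9399·q_1 = (-3.2143, -0.4286, -1.3571).
‖u_2‖ = 3.5153, so q_2 = (-0.9144, -0.1219, -0.3861).
q_1·c_3 = 0.2673·(-4) + 0.5345·4 + (-0.8018)·1 = 0.2673; q_2·c_3 = (-0.9144)·(-4) + (-0.1219)·4 + (-0.3861)·1 = 2.7838.
u_3 = c_3 − 0.2673·q_1 − 2.7838·q_2 = (-1.5260, 4.1965, 2.2890).
‖u_3‖ = 5.0179, so q_3 = (-0.3041, 0.8363, 0.4562).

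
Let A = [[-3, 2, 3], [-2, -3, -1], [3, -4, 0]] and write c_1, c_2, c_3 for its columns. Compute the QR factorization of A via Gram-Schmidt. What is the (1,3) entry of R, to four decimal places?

c_1 = (-3, -2, 3); ‖c_1‖ = 4.6904, so q_1 = (-0.6396, -0.4264, 0.6396).
r_{13} = q_1·c_3 = -1.4924.

r_{13} = -1.4924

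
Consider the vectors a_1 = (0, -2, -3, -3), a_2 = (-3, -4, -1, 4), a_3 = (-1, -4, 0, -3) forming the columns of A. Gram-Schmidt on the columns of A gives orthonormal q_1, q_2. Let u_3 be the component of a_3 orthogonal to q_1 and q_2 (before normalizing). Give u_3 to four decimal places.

u_3 = (-0.4442, -1.6966, 2.5287, -1.3976)

a_1 = (0, -2, -3, -3); ‖a_1‖ = 4.6904, so q_1 = (0.0000, -0.4264, -0.6396, -0.6396).
q_1·a_2 = 0.0000·(-3) + (-0.4264)·(-4) + (-0.6396)·(-1) + (-0.6396)·4 = -0.2132.
u_2 = a_2 + 0.2132·q_1 = (-3.0000, -4.0909, -1.1364, 3.8636).
‖u_2‖ = 6.4772, so q_2 = (-0.4632, -0.6316, -0.1754, 0.5965).
q_1·a_3 = 0.0000·(-1) + (-0.4264)·(-4) + (-0.6396)·0 + (-0.6396)·(-3) = 3.6244; q_2·a_3 = (-0.4632)·(-1) + (-0.6316)·(-4) + (-0.1754)·0 + 0.5965·(-3) = 1.2000.
u_3 = a_3 − 3.6244·q_1 − 1.2000·q_2 = (-0.4442, -1.6966, 2.5287, -1.3976).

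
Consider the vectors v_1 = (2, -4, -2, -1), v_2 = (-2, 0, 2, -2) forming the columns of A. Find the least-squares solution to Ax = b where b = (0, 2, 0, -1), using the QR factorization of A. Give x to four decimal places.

v_1 = (2, -4, -2, -1); ‖v_1‖ = 5.0000, so e_1 = (0.4000, -0.8000, -0.4000, -0.2000).
e_1·v_2 = 0.4000·(-2) + (-0.8000)·0 + (-0.4000)·2 + (-0.2000)·(-2) = -1.2000.
u_2 = v_2 + 1.2000·e_1 = (-1.5200, -0.9600, 1.5200, -2.2400).
‖u_2‖ = 3.2496, so e_2 = (-0.4677, -0.2954, 0.4677, -0.6893).
Qᵀb = (-1.4000, 0.0985).
Back-substitute: x_2 = 0.0985/3.2496 = 0.0303.
x_1 = (-1.4000 + 1.2000·0.0303)/5.0000 = -0.2727.

x = (-0.2727, 0.0303)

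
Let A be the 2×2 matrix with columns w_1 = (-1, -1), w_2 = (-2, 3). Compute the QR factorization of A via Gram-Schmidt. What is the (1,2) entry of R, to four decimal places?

r_{12} = -0.7071

w_1 = (-1, -1); ‖w_1‖ = 1.4142, so q_1 = (-0.7071, -0.7071).
r_{12} = q_1·w_2 = -0.7071.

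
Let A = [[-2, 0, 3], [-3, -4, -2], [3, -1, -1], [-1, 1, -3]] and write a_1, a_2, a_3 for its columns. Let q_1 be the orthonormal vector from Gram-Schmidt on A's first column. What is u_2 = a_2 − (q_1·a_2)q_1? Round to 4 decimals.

a_1 = (-2, -3, 3, -1); ‖a_1‖ = 4.7958, so q_1 = (-0.4170, -0.6255, 0.6255, -0.2085).
q_1·a_2 = (-0.4170)·0 + (-0.6255)·(-4) + 0.6255·(-1) + (-0.2085)·1 = 1.6681.
u_2 = a_2 − 1.6681·q_1 = (0.6957, -2.9565, -2.0435, 1.3478).

u_2 = (0.6957, -2.9565, -2.0435, 1.3478)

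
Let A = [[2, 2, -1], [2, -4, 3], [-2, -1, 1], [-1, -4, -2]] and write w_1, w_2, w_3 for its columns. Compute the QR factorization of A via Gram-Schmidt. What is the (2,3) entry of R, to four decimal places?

e_1 = w_1/‖w_1‖ = (2, 2, -2, -1)/3.6056 = (0.5547, 0.5547, -0.5547, -0.2774).
r_{12} = e_1·w_2 = 0.5547.
u_2 = w_2 − 0.5547·e_1 = (1.6923, -4.3077, -0.6923, -3.8462).
‖u_2‖ = 6.0574, so e_2 = (0.2794, -0.7111, -0.1143, -0.6349).
r_{23} = e_2·w_3 = -1.2572.

r_{23} = -1.2572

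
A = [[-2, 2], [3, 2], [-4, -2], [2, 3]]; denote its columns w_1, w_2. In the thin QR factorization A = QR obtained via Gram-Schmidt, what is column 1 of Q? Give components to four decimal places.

w_1 = (-2, 3, -4, 2); ‖w_1‖ = 5.7446, so q_1 = (-0.3482, 0.5222, -0.6963, 0.3482).

q_1 = (-0.3482, 0.5222, -0.6963, 0.3482)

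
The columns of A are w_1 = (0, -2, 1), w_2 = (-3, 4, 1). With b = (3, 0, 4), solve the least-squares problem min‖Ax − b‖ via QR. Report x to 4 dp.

q_1 = w_1/‖w_1‖ = (0, -2, 1)/2.2361 = (0.0000, -0.8944, 0.4472).
r_{12} = q_1·w_2 = -3.1305.
u_2 = w_2 + 3.1305·q_1 = (-3.0000, 1.2000, 2.4000).
‖u_2‖ = 4.0249, so q_2 = (-0.7454, 0.2981, 0.5963).
Qᵀb = (1.7889, 0.1491).
Back-substitute: x_2 = 0.1491/4.0249 = 0.0370.
x_1 = (1.7889 + 3.1305·0.0370)/2.2361 = 0.8519.

x = (0.8519, 0.0370)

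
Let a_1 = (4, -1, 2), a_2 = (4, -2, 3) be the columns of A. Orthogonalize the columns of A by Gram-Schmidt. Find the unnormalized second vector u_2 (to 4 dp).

u_2 = (-0.5714, -0.8571, 0.7143)

e_1 = a_1/‖a_1‖ = (4, -1, 2)/4.5826 = (0.8729, -0.2182, 0.4364).
r_{12} = e_1·a_2 = 5.2372.
u_2 = a_2 − 5.2372·e_1 = (-0.5714, -0.8571, 0.7143).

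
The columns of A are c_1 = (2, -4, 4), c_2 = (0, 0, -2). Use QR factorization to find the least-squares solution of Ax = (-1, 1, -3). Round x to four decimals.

c_1 = (2, -4, 4); ‖c_1‖ = 6.0000, so e_1 = (0.3333, -0.6667, 0.6667).
e_1·c_2 = 0.3333·0 + (-0.6667)·0 + 0.6667·(-2) = -1.3333.
u_2 = c_2 + 1.3333·e_1 = (0.4444, -0.8889, -1.1111).
‖u_2‖ = 1.4907, so e_2 = (0.2981, -0.5963, -0.7454).
Qᵀb = (-3.0000, 1.3416).
Back-substitute: x_2 = 1.3416/1.4907 = 0.9000.
x_1 = (-3.0000 + 1.3333·0.9000)/6.0000 = -0.3000.

x = (-0.3000, 0.9000)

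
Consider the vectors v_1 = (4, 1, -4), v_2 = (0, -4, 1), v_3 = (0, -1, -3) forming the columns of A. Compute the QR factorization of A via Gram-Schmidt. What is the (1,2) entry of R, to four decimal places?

r_{12} = -1.3926

v_1 = (4, 1, -4); ‖v_1‖ = 5.7446, so q_1 = (0.6963, 0.1741, -0.6963).
r_{12} = q_1·v_2 = -1.3926.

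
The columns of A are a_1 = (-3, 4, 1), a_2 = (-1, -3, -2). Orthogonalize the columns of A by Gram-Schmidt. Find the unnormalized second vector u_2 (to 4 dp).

a_1 = (-3, 4, 1); ‖a_1‖ = 5.0990, so q_1 = (-0.5883, 0.7845, 0.1961).
q_1·a_2 = (-0.5883)·(-1) + 0.7845·(-3) + 0.1961·(-2) = -2.1573.
u_2 = a_2 + 2.1573·q_1 = (-2.2692, -1.3077, -1.5769).

u_2 = (-2.2692, -1.3077, -1.5769)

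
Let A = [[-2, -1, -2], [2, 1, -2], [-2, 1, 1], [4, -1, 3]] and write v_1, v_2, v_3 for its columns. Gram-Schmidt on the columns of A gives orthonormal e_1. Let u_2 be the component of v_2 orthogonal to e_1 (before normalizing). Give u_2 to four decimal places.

u_2 = (-1.1429, 1.1429, 0.8571, -0.7143)

v_1 = (-2, 2, -2, 4); ‖v_1‖ = 5.2915, so e_1 = (-0.3780, 0.3780, -0.3780, 0.7559).
e_1·v_2 = (-0.3780)·(-1) + 0.3780·1 + (-0.3780)·1 + 0.7559·(-1) = -0.3780.
u_2 = v_2 + 0.3780·e_1 = (-1.1429, 1.1429, 0.8571, -0.7143).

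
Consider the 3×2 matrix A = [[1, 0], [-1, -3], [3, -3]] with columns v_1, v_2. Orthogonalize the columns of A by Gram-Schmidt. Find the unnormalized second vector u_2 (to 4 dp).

u_2 = (0.5455, -3.5455, -1.3636)

v_1 = (1, -1, 3); ‖v_1‖ = 3.3166, so e_1 = (0.3015, -0.3015, 0.9045).
e_1·v_2 = 0.3015·0 + (-0.3015)·(-3) + 0.9045·(-3) = -1.8091.
u_2 = v_2 + 1.8091·e_1 = (0.5455, -3.5455, -1.3636).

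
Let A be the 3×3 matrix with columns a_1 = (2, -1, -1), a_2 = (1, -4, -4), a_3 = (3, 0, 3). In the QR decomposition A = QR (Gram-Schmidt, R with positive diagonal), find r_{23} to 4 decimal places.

r_{23} = -3.4641

a_1 = (2, -1, -1); ‖a_1‖ = 2.4495, so q_1 = (0.8165, -0.4082, -0.4082).
q_1·a_2 = 0.8165·1 + (-0.4082)·(-4) + (-0.4082)·(-4) = 4.0825.
u_2 = a_2 − 4.0825·q_1 = (-2.3333, -2.3333, -2.3333).
‖u_2‖ = 4.0415, so q_2 = (-0.5774, -0.5774, -0.5774).
r_{23} = q_2·a_3 = -3.4641.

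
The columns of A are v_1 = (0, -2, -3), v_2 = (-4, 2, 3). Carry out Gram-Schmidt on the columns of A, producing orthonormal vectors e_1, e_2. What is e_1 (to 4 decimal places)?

e_1 = (0.0000, -0.5547, -0.8321)

v_1 = (0, -2, -3); ‖v_1‖ = 3.6056, so e_1 = (0.0000, -0.5547, -0.8321).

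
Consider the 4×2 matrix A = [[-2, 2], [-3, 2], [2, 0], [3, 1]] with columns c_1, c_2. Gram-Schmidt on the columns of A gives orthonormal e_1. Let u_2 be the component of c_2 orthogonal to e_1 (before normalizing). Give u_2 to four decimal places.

e_1 = c_1/‖c_1‖ = (-2, -3, 2, 3)/5.0990 = (-0.3922, -0.5883, 0.3922, 0.5883).
r_{12} = e_1·c_2 = -1.3728.
u_2 = c_2 + 1.3728·e_1 = (1.4615, 1.1923, 0.5385, 1.8077).

u_2 = (1.4615, 1.1923, 0.5385, 1.8077)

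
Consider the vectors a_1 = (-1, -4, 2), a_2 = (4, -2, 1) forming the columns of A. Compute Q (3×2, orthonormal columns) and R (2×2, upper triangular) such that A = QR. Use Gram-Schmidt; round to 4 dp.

a_1 = (-1, -4, 2); ‖a_1‖ = 4.5826, so e_1 = (-0.2182, -0.8729, 0.4364).
e_1·a_2 = (-0.2182)·4 + (-0.8729)·(-2) + 0.4364·1 = 1.3093.
u_2 = a_2 − 1.3093·e_1 = (4.2857, -0.8571, 0.4286).
‖u_2‖ = 4.3916, so e_2 = (0.9759, -0.1952, 0.0976).

Q = [[-0.2182, 0.9759], [-0.8729, -0.1952], [0.4364, 0.0976]], R = [[4.5826, 1.3093], [0.0000, 4.3916]]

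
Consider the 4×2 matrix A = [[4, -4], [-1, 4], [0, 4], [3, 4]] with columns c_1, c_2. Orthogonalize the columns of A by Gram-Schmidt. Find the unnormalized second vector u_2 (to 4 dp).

c_1 = (4, -1, 0, 3); ‖c_1‖ = 5.0990, so e_1 = (0.7845, -0.1961, 0.0000, 0.5883).
e_1·c_2 = 0.7845·(-4) + (-0.1961)·4 + 0.0000·4 + 0.5883·4 = -1.5689.
u_2 = c_2 + 1.5689·e_1 = (-2.7692, 3.6923, 4.0000, 4.9231).

u_2 = (-2.7692, 3.6923, 4.0000, 4.9231)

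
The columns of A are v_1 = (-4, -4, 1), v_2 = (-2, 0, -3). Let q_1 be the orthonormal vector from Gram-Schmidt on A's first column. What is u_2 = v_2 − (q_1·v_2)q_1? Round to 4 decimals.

v_1 = (-4, -4, 1); ‖v_1‖ = 5.7446, so q_1 = (-0.6963, -0.6963, 0.1741).
q_1·v_2 = (-0.6963)·(-2) + (-0.6963)·0 + 0.1741·(-3) = 0.8704.
u_2 = v_2 − 0.8704·q_1 = (-1.3939, 0.6061, -3.1515).

u_2 = (-1.3939, 0.6061, -3.1515)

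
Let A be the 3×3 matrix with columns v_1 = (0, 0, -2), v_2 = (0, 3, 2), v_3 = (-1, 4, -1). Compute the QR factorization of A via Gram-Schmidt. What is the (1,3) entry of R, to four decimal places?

q_1 = v_1/‖v_1‖ = (0, 0, -2)/2.0000 = (0.0000, 0.0000, -1.0000).
r_{13} = q_1·v_3 = 1.0000.

r_{13} = 1.0000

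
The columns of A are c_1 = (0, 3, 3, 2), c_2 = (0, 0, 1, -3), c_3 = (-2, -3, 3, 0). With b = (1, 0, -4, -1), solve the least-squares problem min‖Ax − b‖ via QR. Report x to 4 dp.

c_1 = (0, 3, 3, 2); ‖c_1‖ = 4.6904, so q_1 = (0.0000, 0.6396, 0.6396, 0.4264).
q_1·c_2 = 0.0000·0 + 0.6396·0 + 0.6396·1 + 0.4264·(-3) = -0.6396.
u_2 = c_2 + 0.6396·q_1 = (0.0000, 0.4091, 1.4091, -2.7273).
‖u_2‖ = 3.0969, so q_2 = (0.0000, 0.1321, 0.4550, -0.8806).
q_1·c_3 = 0.0000·(-2) + 0.6396·(-3) + 0.6396·3 + 0.4264·0 = 0.0000; q_2·c_3 = 0.0000·(-2) + 0.1321·(-3) + 0.4550·3 + (-0.8806)·0 = 0.9687.
u_3 = c_3 + 0.0000·q_1 − 0.9687·q_2 = (-2.0000, -3.1280, 2.5592, 0.8531).
‖u_3‖ = 4.5893, so q_3 = (-0.4358, -0.6816, 0.5577, 0.1859).
Qᵀb = (-2.9848, -0.9393, -2.8523).
Back-substitute: x_3 = -2.8523/4.5893 = -0.6215.
x_2 = (-0.9393 − 0.9687·(-0.6215))/3.0969 = -0.1089.
x_1 = (-2.9848 + 0.6396·(-0.1089) + 0.0000·(-0.6215))/4.6904 = -0.6512.

x = (-0.6512, -0.1089, -0.6215)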